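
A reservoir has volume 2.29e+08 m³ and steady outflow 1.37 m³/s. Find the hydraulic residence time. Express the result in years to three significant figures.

5.30 yr

Q = 1.37 m³/s × 3.156e+07 s/yr = 4.323e+07 m³/yr.
Hydraulic residence time τ = V/Q = 2.29e+08/4.323e+07 = 5.297 yr.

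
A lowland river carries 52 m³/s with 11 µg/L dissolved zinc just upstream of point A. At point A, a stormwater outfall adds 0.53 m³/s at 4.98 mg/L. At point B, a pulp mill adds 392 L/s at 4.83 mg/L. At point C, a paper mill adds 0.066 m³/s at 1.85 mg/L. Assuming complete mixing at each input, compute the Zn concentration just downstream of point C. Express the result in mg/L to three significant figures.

11 µg/L = 0.011 mg/L.
After input A: C = (52·0.011 + 0.53·4.98) / 52.53 = 0.06113 mg/L.
392 L/s = 0.392 m³/s.
After input B: C = (52.53·0.06113 + 0.392·4.83) / 52.92 = 0.09646 mg/L.
After input C: C = (52.92·0.09646 + 0.066·1.85) / 52.99 = 0.09864 mg/L.

0.0986 mg/L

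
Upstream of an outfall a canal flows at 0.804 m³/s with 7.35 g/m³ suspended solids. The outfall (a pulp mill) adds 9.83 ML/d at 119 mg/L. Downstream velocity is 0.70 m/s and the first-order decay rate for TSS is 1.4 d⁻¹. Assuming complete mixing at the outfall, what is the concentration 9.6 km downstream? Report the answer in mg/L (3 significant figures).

17.0 mg/L

9.83 ML/d = 0.1138 m³/s.
After complete mixing, C₀ = (0.1138·119 + 0.804·7.35) / 0.9178 = 21.19 mg/L.
Travel time t = 9600 m / 0.70 m/s = 1.371e+04 s = 0.1587 d.
C = 21.19·exp(−1.4·0.1587) = 21.19·0.8007 = 16.97 mg/L.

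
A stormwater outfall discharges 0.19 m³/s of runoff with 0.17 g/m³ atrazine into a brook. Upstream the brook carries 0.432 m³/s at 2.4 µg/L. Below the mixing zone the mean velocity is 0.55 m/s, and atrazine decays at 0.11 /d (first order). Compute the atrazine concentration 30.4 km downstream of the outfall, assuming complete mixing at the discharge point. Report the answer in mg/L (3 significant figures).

0.0500 mg/L

2.4 µg/L = 0.0024 mg/L.
After complete mixing, C₀ = (0.19·0.17 + 0.432·0.0024) / 0.622 = 0.0536 mg/L.
Travel time t = 3.04e+04 m / 0.55 m/s = 5.527e+04 s = 0.6397 d.
C = 0.0536·exp(−0.11·0.6397) = 0.0536·0.932 = 0.04995 mg/L.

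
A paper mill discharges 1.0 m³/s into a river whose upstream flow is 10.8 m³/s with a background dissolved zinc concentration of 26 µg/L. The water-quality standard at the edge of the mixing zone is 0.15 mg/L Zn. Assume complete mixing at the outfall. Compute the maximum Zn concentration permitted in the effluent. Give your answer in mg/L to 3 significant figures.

26 µg/L = 0.026 mg/L.
Mass balance: 0.15·11.8 = 1·Cₑ + 10.8·0.026.
Cₑ = (1.77 − 0.2808) / 1 = 1.489 mg/L.

1.49 mg/L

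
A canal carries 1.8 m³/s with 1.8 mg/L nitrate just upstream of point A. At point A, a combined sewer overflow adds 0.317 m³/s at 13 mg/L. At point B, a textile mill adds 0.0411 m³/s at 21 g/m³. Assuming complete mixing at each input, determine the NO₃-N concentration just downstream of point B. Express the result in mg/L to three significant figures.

3.81 mg/L

After input A: C = (1.8·1.8 + 0.317·13) / 2.117 = 3.477 mg/L.
After input B: C = (2.117·3.477 + 0.0411·21) / 2.158 = 3.811 mg/L.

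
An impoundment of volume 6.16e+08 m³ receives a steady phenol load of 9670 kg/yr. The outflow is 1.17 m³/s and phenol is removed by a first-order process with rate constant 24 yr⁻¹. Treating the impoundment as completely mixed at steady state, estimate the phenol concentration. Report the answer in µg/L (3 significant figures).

0.652 µg/L

Outflow Q = 1.17 m³/s × 3.156e+07 s/yr = 3.692e+07 m³/yr.
Steady-state CSTR mass balance: W = Q·C + k·V·C, so C = W/(Q + kV).
Q + kV = 3.692e+07 + 24·6.16e+08 = 1.482e+10 m³/yr.
C = 9670/1.482e+10 = 6.525e-07 kg/m³ = 0.0006525 mg/L = 0.6525 µg/L.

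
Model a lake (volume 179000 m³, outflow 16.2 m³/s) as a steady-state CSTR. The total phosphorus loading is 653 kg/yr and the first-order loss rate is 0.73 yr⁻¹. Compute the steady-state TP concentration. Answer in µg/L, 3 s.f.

1.28 µg/L

Outflow Q = 16.2 m³/s × 3.156e+07 s/yr = 5.112e+08 m³/yr.
Steady-state CSTR mass balance: W = Q·C + k·V·C, so C = W/(Q + kV).
Q + kV = 5.112e+08 + 0.73·179000 = 5.114e+08 m³/yr.
C = 653/5.114e+08 = 1.277e-06 kg/m³ = 0.001277 mg/L = 1.277 µg/L.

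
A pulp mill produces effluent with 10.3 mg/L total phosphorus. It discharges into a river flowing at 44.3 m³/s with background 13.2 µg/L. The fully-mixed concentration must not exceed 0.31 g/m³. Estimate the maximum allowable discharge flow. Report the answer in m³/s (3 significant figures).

1.32 m³/s

13.2 µg/L = 0.0132 mg/L.
Mass balance at complete mixing: C_std·(Q_w + Q_r) = Q_w·C_e + Q_r·C_b.
Rearranging, Q_w = Q_r·(C_std − C_b)/(C_e − C_std) = 44.3·(0.31 − 0.0132) / (10.3 − 0.31) = 1.316 m³/s.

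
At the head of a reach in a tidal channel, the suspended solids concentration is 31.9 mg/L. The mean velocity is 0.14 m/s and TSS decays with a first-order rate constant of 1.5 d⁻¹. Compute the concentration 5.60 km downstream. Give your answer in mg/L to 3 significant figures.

15.9 mg/L

Travel time t = 5.60 km / 0.14 m/s = 5600/0.14 = 4e+04 s = 0.463 d.
First-order decay: C = 31.9·exp(−1.5·0.463) = 31.9·0.4994 = 15.93 mg/L.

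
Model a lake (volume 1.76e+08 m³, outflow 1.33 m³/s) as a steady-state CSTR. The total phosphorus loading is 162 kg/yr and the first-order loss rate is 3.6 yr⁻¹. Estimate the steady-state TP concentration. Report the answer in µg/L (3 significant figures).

Outflow Q = 1.33 m³/s × 3.156e+07 s/yr = 4.197e+07 m³/yr.
Steady-state CSTR mass balance: W = Q·C + k·V·C, so C = W/(Q + kV).
Q + kV = 4.197e+07 + 3.6·1.76e+08 = 6.756e+08 m³/yr.
C = 162/6.756e+08 = 2.398e-07 kg/m³ = 0.0002398 mg/L = 0.2398 µg/L.

0.240 µg/L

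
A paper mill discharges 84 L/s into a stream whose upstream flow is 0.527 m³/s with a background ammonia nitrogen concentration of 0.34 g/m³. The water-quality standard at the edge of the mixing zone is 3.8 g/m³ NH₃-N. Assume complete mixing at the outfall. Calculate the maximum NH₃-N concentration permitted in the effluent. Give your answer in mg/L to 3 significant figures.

84 L/s = 0.084 m³/s.
Mass balance: 3.8·0.611 = 0.084·Cₑ + 0.527·0.34.
Cₑ = (2.322 − 0.1792) / 0.084 = 25.51 mg/L.

25.5 mg/L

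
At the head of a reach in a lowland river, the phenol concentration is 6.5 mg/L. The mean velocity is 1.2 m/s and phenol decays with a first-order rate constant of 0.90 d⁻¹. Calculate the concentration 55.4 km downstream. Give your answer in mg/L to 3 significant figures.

Travel time t = 55.4 km / 1.2 m/s = 5.54e+04/1.2 = 4.617e+04 s = 0.5343 d.
First-order decay: C = 6.5·exp(−0.90·0.5343) = 6.5·0.6182 = 4.018 mg/L.

4.02 mg/L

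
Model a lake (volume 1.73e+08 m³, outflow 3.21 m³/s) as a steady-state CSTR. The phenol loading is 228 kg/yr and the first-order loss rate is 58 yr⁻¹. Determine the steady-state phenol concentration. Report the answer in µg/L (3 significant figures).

0.0225 µg/L

Outflow Q = 3.21 m³/s × 3.156e+07 s/yr = 1.013e+08 m³/yr.
Steady-state CSTR mass balance: W = Q·C + k·V·C, so C = W/(Q + kV).
Q + kV = 1.013e+08 + 58·1.73e+08 = 1.014e+10 m³/yr.
C = 228/1.014e+10 = 2.25e-08 kg/m³ = 2.25e-05 mg/L = 0.0225 µg/L.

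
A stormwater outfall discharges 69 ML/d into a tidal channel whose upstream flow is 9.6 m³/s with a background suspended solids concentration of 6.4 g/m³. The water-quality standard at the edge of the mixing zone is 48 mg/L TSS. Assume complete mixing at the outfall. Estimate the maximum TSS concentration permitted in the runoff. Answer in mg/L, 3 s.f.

69 ML/d = 0.7986 m³/s.
Mass balance: 48·10.4 = 0.7986·Cₑ + 9.6·6.4.
Cₑ = (499.1 − 61.44) / 0.7986 = 548.1 mg/L.

548 mg/L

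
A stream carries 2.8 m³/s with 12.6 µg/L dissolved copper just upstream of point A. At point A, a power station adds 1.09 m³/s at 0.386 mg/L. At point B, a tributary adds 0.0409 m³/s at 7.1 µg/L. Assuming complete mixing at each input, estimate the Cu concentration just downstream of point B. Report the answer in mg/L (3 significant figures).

12.6 µg/L = 0.0126 mg/L.
After input A: C = (2.8·0.0126 + 1.09·0.386) / 3.89 = 0.1172 mg/L.
7.1 µg/L = 0.0071 mg/L.
After input B: C = (3.89·0.1172 + 0.0409·0.0071) / 3.931 = 0.1161 mg/L.

0.116 mg/L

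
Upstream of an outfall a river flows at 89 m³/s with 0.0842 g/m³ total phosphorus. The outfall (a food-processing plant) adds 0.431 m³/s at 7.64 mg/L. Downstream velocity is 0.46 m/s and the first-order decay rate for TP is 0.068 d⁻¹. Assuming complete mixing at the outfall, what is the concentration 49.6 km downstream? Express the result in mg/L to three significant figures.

After complete mixing, C₀ = (0.431·7.64 + 89·0.0842) / 89.43 = 0.1206 mg/L.
Travel time t = 4.96e+04 m / 0.46 m/s = 1.078e+05 s = 1.248 d.
C = 0.1206·exp(−0.068·1.248) = 0.1206·0.9186 = 0.1108 mg/L.

0.111 mg/L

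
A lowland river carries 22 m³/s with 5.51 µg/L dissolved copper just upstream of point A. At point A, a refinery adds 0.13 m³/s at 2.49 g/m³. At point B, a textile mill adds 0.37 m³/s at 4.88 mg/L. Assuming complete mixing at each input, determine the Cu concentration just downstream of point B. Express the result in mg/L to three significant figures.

0.100 mg/L

5.51 µg/L = 0.00551 mg/L.
After input A: C = (22·0.00551 + 0.13·2.49) / 22.13 = 0.0201 mg/L.
After input B: C = (22.13·0.0201 + 0.37·4.88) / 22.5 = 0.1 mg/L.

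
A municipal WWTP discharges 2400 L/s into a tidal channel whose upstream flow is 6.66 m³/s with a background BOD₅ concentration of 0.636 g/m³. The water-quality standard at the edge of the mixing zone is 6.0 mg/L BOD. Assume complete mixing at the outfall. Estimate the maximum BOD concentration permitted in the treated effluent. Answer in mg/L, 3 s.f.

2400 L/s = 2.4 m³/s.
Mass balance: 6·9.06 = 2.4·Cₑ + 6.66·0.636.
Cₑ = (54.36 − 4.236) / 2.4 = 20.89 mg/L.

20.9 mg/L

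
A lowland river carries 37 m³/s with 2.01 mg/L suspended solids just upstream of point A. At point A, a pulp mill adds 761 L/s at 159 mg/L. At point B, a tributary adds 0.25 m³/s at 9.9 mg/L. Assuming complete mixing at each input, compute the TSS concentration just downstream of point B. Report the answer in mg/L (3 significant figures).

761 L/s = 0.761 m³/s.
After input A: C = (37·2.01 + 0.761·159) / 37.76 = 5.174 mg/L.
After input B: C = (37.76·5.174 + 0.25·9.9) / 38.01 = 5.205 mg/L.

5.20 mg/L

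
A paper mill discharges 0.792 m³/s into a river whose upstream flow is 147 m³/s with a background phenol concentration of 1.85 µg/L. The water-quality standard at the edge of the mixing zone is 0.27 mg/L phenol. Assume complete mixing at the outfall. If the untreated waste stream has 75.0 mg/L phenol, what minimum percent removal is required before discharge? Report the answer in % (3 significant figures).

1.85 µg/L = 0.00185 mg/L.
Mass balance: 0.27·147.8 = 0.792·Cₑ + 147·0.00185.
Cₑ = (39.9 − 0.272) / 0.792 = 50.04 mg/L.
Required removal = 1 − 50.04/75.0 = 33.28 %.

33.3 %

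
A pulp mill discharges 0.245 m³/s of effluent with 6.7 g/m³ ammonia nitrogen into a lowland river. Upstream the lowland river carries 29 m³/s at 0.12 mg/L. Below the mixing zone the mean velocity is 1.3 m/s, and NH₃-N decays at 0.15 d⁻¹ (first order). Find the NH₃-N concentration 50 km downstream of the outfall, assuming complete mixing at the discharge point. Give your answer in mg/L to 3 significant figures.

0.164 mg/L

After complete mixing, C₀ = (0.245·6.7 + 29·0.12) / 29.25 = 0.1751 mg/L.
Travel time t = 5e+04 m / 1.3 m/s = 3.846e+04 s = 0.4452 d.
C = 0.1751·exp(−0.15·0.4452) = 0.1751·0.9354 = 0.1638 mg/L.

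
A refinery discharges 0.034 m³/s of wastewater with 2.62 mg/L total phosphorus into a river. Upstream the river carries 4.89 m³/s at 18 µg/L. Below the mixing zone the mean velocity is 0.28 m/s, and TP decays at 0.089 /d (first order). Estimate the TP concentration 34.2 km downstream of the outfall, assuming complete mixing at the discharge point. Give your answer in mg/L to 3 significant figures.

0.0317 mg/L

18 µg/L = 0.018 mg/L.
After complete mixing, C₀ = (0.034·2.62 + 4.89·0.018) / 4.924 = 0.03597 mg/L.
Travel time t = 3.42e+04 m / 0.28 m/s = 1.221e+05 s = 1.414 d.
C = 0.03597·exp(−0.089·1.414) = 0.03597·0.8818 = 0.03171 mg/L.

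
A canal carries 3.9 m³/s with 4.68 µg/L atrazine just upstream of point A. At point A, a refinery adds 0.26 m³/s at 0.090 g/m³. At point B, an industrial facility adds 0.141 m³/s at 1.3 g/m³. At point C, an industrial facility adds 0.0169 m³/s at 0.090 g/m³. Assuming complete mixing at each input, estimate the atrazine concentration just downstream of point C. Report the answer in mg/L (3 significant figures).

0.0524 mg/L

4.68 µg/L = 0.00468 mg/L.
After input A: C = (3.9·0.00468 + 0.26·0.09) / 4.16 = 0.01001 mg/L.
After input B: C = (4.16·0.01001 + 0.141·1.3) / 4.301 = 0.0523 mg/L.
After input C: C = (4.301·0.0523 + 0.0169·0.09) / 4.318 = 0.05245 mg/L.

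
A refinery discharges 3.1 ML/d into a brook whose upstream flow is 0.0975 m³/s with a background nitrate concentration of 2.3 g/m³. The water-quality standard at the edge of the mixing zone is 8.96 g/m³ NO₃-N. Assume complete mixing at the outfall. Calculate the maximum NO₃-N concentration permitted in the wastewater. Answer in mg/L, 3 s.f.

27.1 mg/L

3.1 ML/d = 0.03588 m³/s.
Mass balance: 8.96·0.1334 = 0.03588·Cₑ + 0.0975·2.3.
Cₑ = (1.195 − 0.2242) / 0.03588 = 27.06 mg/L.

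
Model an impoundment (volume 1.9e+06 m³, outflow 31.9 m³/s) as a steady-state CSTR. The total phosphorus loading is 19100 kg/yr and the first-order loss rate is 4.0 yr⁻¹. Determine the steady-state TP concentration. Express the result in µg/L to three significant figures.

18.8 µg/L

Outflow Q = 31.9 m³/s × 3.156e+07 s/yr = 1.007e+09 m³/yr.
Steady-state CSTR mass balance: W = Q·C + k·V·C, so C = W/(Q + kV).
Q + kV = 1.007e+09 + 4.0·1.9e+06 = 1.014e+09 m³/yr.
C = 19100/1.014e+09 = 1.883e-05 kg/m³ = 0.01883 mg/L = 18.83 µg/L.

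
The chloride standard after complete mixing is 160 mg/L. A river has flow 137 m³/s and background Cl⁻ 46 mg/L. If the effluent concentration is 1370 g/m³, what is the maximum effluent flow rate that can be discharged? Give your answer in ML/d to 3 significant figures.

Mass balance at complete mixing: C_std·(Q_w + Q_r) = Q_w·C_e + Q_r·C_b.
Rearranging, Q_w = Q_r·(C_std − C_b)/(C_e − C_std) = 137·(160 − 46) / (1370 − 160) = 12.91 m³/s.
= 1115 ML/d.

1120 ML/d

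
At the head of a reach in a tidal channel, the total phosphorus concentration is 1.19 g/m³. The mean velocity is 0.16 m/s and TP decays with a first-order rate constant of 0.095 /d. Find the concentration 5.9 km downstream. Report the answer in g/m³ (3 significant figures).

Travel time t = 5.9 km / 0.16 m/s = 5900/0.16 = 3.688e+04 s = 0.4268 d.
First-order decay: C = 1.19·exp(−0.095·0.4268) = 1.19·0.9603 = 1.143 g/m³.

1.14 g/m³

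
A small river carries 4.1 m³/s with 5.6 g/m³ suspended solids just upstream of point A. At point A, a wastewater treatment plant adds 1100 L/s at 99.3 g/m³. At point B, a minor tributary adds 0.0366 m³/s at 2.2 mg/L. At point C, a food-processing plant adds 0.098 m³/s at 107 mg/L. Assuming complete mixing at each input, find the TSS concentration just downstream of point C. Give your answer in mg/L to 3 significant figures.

26.8 mg/L

1100 L/s = 1.1 m³/s.
After input A: C = (4.1·5.6 + 1.1·99.3) / 5.2 = 25.42 mg/L.
After input B: C = (5.2·25.42 + 0.0366·2.2) / 5.237 = 25.26 mg/L.
After input C: C = (5.237·25.26 + 0.098·107) / 5.335 = 26.76 mg/L.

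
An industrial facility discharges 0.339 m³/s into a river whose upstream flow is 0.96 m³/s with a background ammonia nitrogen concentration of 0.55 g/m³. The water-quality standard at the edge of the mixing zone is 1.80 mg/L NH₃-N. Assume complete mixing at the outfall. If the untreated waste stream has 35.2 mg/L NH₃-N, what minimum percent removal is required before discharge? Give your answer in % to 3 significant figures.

Mass balance: 1.8·1.299 = 0.339·Cₑ + 0.96·0.55.
Cₑ = (2.338 − 0.528) / 0.339 = 5.34 mg/L.
Required removal = 1 − 5.34/35.2 = 84.83 %.

84.8 %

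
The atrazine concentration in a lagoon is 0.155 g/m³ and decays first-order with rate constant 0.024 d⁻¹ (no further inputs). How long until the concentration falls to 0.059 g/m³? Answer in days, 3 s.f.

t = ln(C₀/C)/k = ln(0.155/0.059)/0.024 = 0.9659/0.024 = 40.25 d.

40.2 d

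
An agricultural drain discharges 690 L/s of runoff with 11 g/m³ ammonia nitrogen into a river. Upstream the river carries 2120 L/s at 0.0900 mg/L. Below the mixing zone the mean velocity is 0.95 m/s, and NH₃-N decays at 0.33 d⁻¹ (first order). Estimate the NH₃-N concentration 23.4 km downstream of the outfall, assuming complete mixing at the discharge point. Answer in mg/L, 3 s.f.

2.52 mg/L

690 L/s = 0.69 m³/s.
2120 L/s = 2.12 m³/s.
After complete mixing, C₀ = (0.69·11 + 2.12·0.09) / 2.81 = 2.769 mg/L.
Travel time t = 2.34e+04 m / 0.95 m/s = 2.463e+04 s = 0.2851 d.
C = 2.769·exp(−0.33·0.2851) = 2.769·0.9102 = 2.52 mg/L.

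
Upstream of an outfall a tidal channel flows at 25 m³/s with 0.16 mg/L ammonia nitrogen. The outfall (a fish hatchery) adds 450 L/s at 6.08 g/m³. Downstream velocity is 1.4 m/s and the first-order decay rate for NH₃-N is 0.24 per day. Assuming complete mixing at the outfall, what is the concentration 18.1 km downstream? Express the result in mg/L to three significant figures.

0.255 mg/L

450 L/s = 0.45 m³/s.
After complete mixing, C₀ = (0.45·6.08 + 25·0.16) / 25.45 = 0.2647 mg/L.
Travel time t = 1.81e+04 m / 1.4 m/s = 1.293e+04 s = 0.1496 d.
C = 0.2647·exp(−0.24·0.1496) = 0.2647·0.9647 = 0.2553 mg/L.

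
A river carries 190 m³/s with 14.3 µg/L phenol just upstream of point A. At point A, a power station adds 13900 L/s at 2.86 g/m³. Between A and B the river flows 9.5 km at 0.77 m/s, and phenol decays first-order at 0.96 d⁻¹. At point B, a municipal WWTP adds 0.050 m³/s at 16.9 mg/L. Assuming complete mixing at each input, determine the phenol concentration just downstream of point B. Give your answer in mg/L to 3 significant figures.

14.3 µg/L = 0.0143 mg/L.
13900 L/s = 13.9 m³/s.
After input A: C = (190·0.0143 + 13.9·2.86) / 203.9 = 0.2083 mg/L.
Over the 9.5 km reach to input B (t = 1.234e+04 s = 0.1428 d), decay gives C = 0.2083·exp(−0.96·0.1428) = 0.1816 mg/L.
After input B: C = (203.9·0.1816 + 0.05·16.9) / 204 = 0.1857 mg/L.

0.186 mg/L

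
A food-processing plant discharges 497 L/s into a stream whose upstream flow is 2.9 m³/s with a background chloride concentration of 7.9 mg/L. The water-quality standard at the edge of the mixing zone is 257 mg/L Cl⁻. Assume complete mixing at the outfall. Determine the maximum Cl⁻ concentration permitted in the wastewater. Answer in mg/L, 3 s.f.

497 L/s = 0.497 m³/s.
Mass balance: 257·3.397 = 0.497·Cₑ + 2.9·7.9.
Cₑ = (873 − 22.91) / 0.497 = 1711 mg/L.

1710 mg/L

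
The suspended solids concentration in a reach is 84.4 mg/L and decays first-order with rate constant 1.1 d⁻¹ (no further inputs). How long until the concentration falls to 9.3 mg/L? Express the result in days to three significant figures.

2.01 d

t = ln(C₀/C)/k = ln(84.4/9.3)/1.1 = 2.206/1.1 = 2.005 d.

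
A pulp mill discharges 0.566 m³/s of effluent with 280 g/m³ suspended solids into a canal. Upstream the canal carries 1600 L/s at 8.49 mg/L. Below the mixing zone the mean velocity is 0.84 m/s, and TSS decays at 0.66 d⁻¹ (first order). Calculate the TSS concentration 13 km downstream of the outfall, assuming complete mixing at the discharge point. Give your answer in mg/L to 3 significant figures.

70.6 mg/L

1600 L/s = 1.6 m³/s.
After complete mixing, C₀ = (0.566·280 + 1.6·8.49) / 2.166 = 79.44 mg/L.
Travel time t = 1.3e+04 m / 0.84 m/s = 1.548e+04 s = 0.1791 d.
C = 79.44·exp(−0.66·0.1791) = 79.44·0.8885 = 70.58 mg/L.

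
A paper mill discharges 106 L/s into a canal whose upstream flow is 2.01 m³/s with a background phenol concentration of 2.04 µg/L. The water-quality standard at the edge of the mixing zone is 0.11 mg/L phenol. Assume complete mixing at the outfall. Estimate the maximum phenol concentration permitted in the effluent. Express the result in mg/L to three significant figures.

106 L/s = 0.106 m³/s.
2.04 µg/L = 0.00204 mg/L.
Mass balance: 0.11·2.116 = 0.106·Cₑ + 2.01·0.00204.
Cₑ = (0.2328 − 0.0041) / 0.106 = 2.157 mg/L.

2.16 mg/L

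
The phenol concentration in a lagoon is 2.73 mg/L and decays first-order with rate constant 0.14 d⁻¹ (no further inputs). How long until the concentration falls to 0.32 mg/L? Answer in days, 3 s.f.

15.3 d

t = ln(C₀/C)/k = ln(2.73/0.32)/0.14 = 2.144/0.14 = 15.31 d.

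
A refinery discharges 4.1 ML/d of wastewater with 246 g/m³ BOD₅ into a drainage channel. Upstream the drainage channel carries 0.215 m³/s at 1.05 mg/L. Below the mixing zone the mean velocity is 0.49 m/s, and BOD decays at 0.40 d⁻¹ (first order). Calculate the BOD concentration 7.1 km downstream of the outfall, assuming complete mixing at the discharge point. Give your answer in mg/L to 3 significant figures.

4.1 ML/d = 0.04745 m³/s.
After complete mixing, C₀ = (0.04745·246 + 0.215·1.05) / 0.2625 = 45.34 mg/L.
Travel time t = 7100 m / 0.49 m/s = 1.449e+04 s = 0.1677 d.
C = 45.34·exp(−0.40·0.1677) = 45.34·0.9351 = 42.4 mg/L.

42.4 mg/L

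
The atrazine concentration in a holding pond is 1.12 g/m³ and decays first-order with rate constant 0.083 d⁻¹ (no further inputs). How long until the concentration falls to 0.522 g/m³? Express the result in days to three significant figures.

t = ln(C₀/C)/k = ln(1.12/0.522)/0.083 = 0.7634/0.083 = 9.198 d.

9.20 d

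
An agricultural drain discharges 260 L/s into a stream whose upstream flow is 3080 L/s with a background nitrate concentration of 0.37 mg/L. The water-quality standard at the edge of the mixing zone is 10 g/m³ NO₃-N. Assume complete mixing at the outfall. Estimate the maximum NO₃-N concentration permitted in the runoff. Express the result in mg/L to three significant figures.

260 L/s = 0.26 m³/s.
3080 L/s = 3.08 m³/s.
Mass balance: 10·3.34 = 0.26·Cₑ + 3.08·0.37.
Cₑ = (33.4 − 1.14) / 0.26 = 124.1 mg/L.

124 mg/L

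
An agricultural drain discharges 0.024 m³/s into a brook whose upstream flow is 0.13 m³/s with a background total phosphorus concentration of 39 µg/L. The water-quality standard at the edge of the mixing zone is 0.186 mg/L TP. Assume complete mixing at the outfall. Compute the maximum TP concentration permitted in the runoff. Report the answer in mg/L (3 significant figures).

39 µg/L = 0.039 mg/L.
Mass balance: 0.186·0.154 = 0.024·Cₑ + 0.13·0.039.
Cₑ = (0.02864 − 0.00507) / 0.024 = 0.9822 mg/L.

0.982 mg/L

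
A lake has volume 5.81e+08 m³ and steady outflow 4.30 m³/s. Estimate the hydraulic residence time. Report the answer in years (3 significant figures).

4.28 yr

Q = 4.30 m³/s × 3.156e+07 s/yr = 1.357e+08 m³/yr.
Hydraulic residence time τ = V/Q = 5.81e+08/1.357e+08 = 4.282 yr.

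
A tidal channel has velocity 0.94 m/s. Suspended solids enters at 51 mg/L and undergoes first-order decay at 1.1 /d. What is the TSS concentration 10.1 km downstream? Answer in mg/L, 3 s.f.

44.5 mg/L

Travel time t = 10.1 km / 0.94 m/s = 1.01e+04/0.94 = 1.074e+04 s = 0.1244 d.
First-order decay: C = 51·exp(−1.1·0.1244) = 51·0.8721 = 44.48 mg/L.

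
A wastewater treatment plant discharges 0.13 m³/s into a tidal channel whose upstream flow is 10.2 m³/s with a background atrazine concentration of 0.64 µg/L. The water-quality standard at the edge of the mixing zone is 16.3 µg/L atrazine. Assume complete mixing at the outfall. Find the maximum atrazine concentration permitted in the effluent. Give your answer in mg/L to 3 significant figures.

0.64 µg/L = 0.00064 mg/L.
16.3 µg/L = 0.0163 mg/L.
Mass balance: 0.0163·10.33 = 0.13·Cₑ + 10.2·0.00064.
Cₑ = (0.1684 − 0.006528) / 0.13 = 1.245 mg/L.

1.25 mg/L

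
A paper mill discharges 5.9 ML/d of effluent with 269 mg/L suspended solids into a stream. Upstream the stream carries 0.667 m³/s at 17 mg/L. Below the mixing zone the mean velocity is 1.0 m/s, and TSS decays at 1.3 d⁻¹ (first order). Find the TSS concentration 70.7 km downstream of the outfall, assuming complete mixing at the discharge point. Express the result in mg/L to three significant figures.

13.9 mg/L

5.9 ML/d = 0.06829 m³/s.
After complete mixing, C₀ = (0.06829·269 + 0.667·17) / 0.7353 = 40.4 mg/L.
Travel time t = 7.07e+04 m / 1.0 m/s = 7.07e+04 s = 0.8183 d.
C = 40.4·exp(−1.3·0.8183) = 40.4·0.3452 = 13.95 mg/L.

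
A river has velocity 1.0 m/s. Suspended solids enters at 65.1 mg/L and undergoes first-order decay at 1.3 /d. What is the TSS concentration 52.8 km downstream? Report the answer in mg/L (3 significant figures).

29.4 mg/L

Travel time t = 52.8 km / 1.0 m/s = 5.28e+04/1.0 = 5.28e+04 s = 0.6111 d.
First-order decay: C = 65.1·exp(−1.3·0.6111) = 65.1·0.4518 = 29.41 mg/L.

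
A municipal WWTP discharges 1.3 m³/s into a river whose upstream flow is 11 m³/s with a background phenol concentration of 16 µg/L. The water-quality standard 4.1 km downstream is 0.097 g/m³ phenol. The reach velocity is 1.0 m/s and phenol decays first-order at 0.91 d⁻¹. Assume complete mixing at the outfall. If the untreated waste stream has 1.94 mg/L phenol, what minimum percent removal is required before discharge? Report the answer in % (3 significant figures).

16 µg/L = 0.016 mg/L.
Travel time to the compliance point: t = 4100/1.0 = 4100 s = 0.04745 d; decay factor exp(−0.91·0.04745) = 0.9577.
So the concentration just after mixing may be at most 0.097/0.9577 = 0.1013 mg/L.
Mass balance: 0.1013·12.3 = 1.3·Cₑ + 11·0.016.
Cₑ = (1.246 − 0.176) / 1.3 = 0.8229 mg/L.
Required removal = 1 − 0.8229/1.94 = 57.58 %.

57.6 %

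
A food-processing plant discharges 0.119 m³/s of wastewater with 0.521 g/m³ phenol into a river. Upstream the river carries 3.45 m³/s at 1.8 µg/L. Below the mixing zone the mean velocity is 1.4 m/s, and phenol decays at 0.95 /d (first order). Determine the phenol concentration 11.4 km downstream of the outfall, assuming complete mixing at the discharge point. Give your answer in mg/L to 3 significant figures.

0.0175 mg/L

1.8 µg/L = 0.0018 mg/L.
After complete mixing, C₀ = (0.119·0.521 + 3.45·0.0018) / 3.569 = 0.01911 mg/L.
Travel time t = 1.14e+04 m / 1.4 m/s = 8143 s = 0.09425 d.
C = 0.01911·exp(−0.95·0.09425) = 0.01911·0.9144 = 0.01747 mg/L.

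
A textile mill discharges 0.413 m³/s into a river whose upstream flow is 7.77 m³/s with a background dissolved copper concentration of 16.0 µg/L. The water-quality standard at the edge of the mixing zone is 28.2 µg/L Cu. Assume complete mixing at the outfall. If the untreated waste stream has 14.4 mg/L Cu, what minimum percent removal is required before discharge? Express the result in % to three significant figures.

16.0 µg/L = 0.016 mg/L.
28.2 µg/L = 0.0282 mg/L.
Mass balance: 0.0282·8.183 = 0.413·Cₑ + 7.77·0.016.
Cₑ = (0.2308 − 0.1243) / 0.413 = 0.2577 mg/L.
Required removal = 1 − 0.2577/14.4 = 98.21 %.

98.2 %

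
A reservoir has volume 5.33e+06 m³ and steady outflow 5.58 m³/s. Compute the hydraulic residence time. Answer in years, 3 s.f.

Q = 5.58 m³/s × 3.156e+07 s/yr = 1.761e+08 m³/yr.
Hydraulic residence time τ = V/Q = 5.33e+06/1.761e+08 = 0.03027 yr.

0.0303 yr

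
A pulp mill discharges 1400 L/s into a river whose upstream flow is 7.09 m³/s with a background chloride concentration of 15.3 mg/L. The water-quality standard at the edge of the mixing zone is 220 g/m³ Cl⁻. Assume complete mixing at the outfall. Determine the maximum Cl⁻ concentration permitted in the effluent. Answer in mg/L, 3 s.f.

1400 L/s = 1.4 m³/s.
Mass balance: 220·8.49 = 1.4·Cₑ + 7.09·15.3.
Cₑ = (1868 − 108.5) / 1.4 = 1257 mg/L.

1260 mg/L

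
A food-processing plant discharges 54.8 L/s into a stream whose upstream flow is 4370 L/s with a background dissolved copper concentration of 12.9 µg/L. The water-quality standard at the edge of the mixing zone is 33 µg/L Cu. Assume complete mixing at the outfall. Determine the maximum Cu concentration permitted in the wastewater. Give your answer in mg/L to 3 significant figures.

54.8 L/s = 0.0548 m³/s.
4370 L/s = 4.37 m³/s.
12.9 µg/L = 0.0129 mg/L.
33 µg/L = 0.033 mg/L.
Mass balance: 0.033·4.425 = 0.0548·Cₑ + 4.37·0.0129.
Cₑ = (0.146 − 0.05637) / 0.0548 = 1.636 mg/L.

1.64 mg/L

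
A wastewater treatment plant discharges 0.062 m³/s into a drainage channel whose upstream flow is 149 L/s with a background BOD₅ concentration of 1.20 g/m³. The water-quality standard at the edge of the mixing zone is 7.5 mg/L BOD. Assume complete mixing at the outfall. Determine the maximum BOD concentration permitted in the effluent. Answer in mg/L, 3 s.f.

149 L/s = 0.149 m³/s.
Mass balance: 7.5·0.211 = 0.062·Cₑ + 0.149·1.2.
Cₑ = (1.583 − 0.1788) / 0.062 = 22.64 mg/L.

22.6 mg/L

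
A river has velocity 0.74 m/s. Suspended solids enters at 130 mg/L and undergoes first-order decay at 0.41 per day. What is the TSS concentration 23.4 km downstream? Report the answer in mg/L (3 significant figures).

112 mg/L

Travel time t = 23.4 km / 0.74 m/s = 2.34e+04/0.74 = 3.162e+04 s = 0.366 d.
First-order decay: C = 130·exp(−0.41·0.366) = 130·0.8607 = 111.9 mg/L.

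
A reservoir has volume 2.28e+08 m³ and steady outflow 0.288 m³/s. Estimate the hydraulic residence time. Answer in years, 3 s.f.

Q = 0.288 m³/s × 3.156e+07 s/yr = 9.089e+06 m³/yr.
Hydraulic residence time τ = V/Q = 2.28e+08/9.089e+06 = 25.09 yr.

25.1 yr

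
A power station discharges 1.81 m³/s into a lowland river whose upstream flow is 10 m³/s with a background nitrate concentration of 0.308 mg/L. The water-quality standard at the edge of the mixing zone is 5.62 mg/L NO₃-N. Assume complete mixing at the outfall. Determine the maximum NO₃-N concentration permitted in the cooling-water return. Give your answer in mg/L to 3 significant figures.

35.0 mg/L

Mass balance: 5.62·11.81 = 1.81·Cₑ + 10·0.308.
Cₑ = (66.37 − 3.08) / 1.81 = 34.97 mg/L.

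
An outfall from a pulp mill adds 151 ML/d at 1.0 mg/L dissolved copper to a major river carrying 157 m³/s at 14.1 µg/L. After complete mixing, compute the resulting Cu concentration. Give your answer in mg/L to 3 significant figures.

0.0250 mg/L

151 ML/d = 1.748 m³/s.
14.1 µg/L = 0.0141 mg/L.
Flow-weighted mixing gives C = (1.748·1 + 157·0.0141) / (1.748 + 157) = 3.961/158.7 = 0.02495 mg/L.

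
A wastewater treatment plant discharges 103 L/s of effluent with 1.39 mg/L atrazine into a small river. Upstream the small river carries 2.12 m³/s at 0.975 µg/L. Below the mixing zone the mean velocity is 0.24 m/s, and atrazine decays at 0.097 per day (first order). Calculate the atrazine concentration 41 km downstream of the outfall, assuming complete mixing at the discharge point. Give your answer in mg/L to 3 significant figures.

0.0539 mg/L

103 L/s = 0.103 m³/s.
0.975 µg/L = 0.000975 mg/L.
After complete mixing, C₀ = (0.103·1.39 + 2.12·0.000975) / 2.223 = 0.06533 mg/L.
Travel time t = 4.1e+04 m / 0.24 m/s = 1.708e+05 s = 1.977 d.
C = 0.06533·exp(−0.097·1.977) = 0.06533·0.8255 = 0.05393 mg/L.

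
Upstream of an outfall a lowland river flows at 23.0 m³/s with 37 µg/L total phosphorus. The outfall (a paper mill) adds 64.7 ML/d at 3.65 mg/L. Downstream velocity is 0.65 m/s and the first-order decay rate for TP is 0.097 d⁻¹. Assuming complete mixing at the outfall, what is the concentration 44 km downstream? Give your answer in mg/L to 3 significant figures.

64.7 ML/d = 0.7488 m³/s.
37 µg/L = 0.037 mg/L.
After complete mixing, C₀ = (0.7488·3.65 + 23·0.037) / 23.75 = 0.1509 mg/L.
Travel time t = 4.4e+04 m / 0.65 m/s = 6.769e+04 s = 0.7835 d.
C = 0.1509·exp(−0.097·0.7835) = 0.1509·0.9268 = 0.1399 mg/L.

0.140 mg/L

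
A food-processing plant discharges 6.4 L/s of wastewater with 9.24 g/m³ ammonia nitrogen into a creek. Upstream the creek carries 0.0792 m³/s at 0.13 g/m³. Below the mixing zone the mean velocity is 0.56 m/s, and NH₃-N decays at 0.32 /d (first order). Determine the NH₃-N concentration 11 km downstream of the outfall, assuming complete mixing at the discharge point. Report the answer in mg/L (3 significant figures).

0.754 mg/L

6.4 L/s = 0.0064 m³/s.
After complete mixing, C₀ = (0.0064·9.24 + 0.0792·0.13) / 0.0856 = 0.8111 mg/L.
Travel time t = 1.1e+04 m / 0.56 m/s = 1.964e+04 s = 0.2273 d.
C = 0.8111·exp(−0.32·0.2273) = 0.8111·0.9298 = 0.7542 mg/L.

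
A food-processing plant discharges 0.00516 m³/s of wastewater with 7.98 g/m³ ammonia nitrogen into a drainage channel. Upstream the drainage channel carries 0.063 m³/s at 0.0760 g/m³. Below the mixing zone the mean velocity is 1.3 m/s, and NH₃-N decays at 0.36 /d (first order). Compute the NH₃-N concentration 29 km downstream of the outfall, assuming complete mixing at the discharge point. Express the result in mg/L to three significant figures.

0.615 mg/L

After complete mixing, C₀ = (0.00516·7.98 + 0.063·0.076) / 0.06816 = 0.6744 mg/L.
Travel time t = 2.9e+04 m / 1.3 m/s = 2.231e+04 s = 0.2582 d.
C = 0.6744·exp(−0.36·0.2582) = 0.6744·0.9112 = 0.6145 mg/L.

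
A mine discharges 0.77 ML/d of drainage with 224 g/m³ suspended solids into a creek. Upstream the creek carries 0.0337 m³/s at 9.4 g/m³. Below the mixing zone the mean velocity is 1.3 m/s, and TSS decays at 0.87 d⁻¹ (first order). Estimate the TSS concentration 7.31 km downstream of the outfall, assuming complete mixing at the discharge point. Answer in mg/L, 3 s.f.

51.3 mg/L

0.77 ML/d = 0.008912 m³/s.
After complete mixing, C₀ = (0.008912·224 + 0.0337·9.4) / 0.04261 = 54.28 mg/L.
Travel time t = 7310 m / 1.3 m/s = 5623 s = 0.06508 d.
C = 54.28·exp(−0.87·0.06508) = 54.28·0.945 = 51.29 mg/L.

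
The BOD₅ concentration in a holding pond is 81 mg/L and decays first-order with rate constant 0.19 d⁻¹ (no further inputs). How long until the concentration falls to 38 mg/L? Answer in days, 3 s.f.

t = ln(C₀/C)/k = ln(81/38)/0.19 = 0.7569/0.19 = 3.983 d.

3.98 d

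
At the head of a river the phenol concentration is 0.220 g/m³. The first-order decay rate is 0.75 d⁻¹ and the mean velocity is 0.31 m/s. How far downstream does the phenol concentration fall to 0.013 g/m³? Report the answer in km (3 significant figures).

101 km

From C = C₀·e^(−kt), t = ln(C₀/C)/k = ln(0.220/0.013)/0.75 = 2.829/0.75 = 3.772 d.
Distance = v·t = 0.31 m/s × 3.259e+05 s = 1.01e+05 m = 101 km.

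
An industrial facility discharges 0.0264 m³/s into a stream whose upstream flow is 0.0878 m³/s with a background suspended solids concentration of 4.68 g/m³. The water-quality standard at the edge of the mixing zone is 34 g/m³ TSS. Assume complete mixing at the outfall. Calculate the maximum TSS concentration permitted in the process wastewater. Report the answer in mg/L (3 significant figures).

Mass balance: 34·0.1142 = 0.0264·Cₑ + 0.0878·4.68.
Cₑ = (3.883 − 0.4109) / 0.0264 = 131.5 mg/L.

132 mg/L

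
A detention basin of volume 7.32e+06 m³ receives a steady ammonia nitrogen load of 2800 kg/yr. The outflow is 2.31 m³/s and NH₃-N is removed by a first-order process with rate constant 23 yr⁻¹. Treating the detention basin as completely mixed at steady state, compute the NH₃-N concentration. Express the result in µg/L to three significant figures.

11.6 µg/L

Outflow Q = 2.31 m³/s × 3.156e+07 s/yr = 7.29e+07 m³/yr.
Steady-state CSTR mass balance: W = Q·C + k·V·C, so C = W/(Q + kV).
Q + kV = 7.29e+07 + 23·7.32e+06 = 2.413e+08 m³/yr.
C = 2800/2.413e+08 = 1.161e-05 kg/m³ = 0.01161 mg/L = 11.61 µg/L.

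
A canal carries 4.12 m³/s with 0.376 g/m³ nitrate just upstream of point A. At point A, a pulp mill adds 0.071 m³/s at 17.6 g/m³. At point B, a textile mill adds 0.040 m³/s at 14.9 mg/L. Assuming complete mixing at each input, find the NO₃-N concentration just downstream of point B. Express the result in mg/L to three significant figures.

0.802 mg/L

After input A: C = (4.12·0.376 + 0.071·17.6) / 4.191 = 0.6678 mg/L.
After input B: C = (4.191·0.6678 + 0.04·14.9) / 4.231 = 0.8023 mg/L.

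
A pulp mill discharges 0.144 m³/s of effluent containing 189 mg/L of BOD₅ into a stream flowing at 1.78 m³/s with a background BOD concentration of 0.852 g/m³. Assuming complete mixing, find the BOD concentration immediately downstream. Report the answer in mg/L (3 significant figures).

By mass balance at complete mixing, C = (0.144·189 + 1.78·0.852) / (0.144 + 1.78) = 28.73/1.924 = 14.93 mg/L.

14.9 mg/L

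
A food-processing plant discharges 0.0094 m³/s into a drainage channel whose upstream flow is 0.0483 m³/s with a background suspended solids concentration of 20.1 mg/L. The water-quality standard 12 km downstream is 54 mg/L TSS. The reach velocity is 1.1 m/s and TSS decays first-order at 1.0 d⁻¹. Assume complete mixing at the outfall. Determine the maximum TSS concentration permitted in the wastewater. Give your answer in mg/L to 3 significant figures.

Travel time to the compliance point: t = 1.2e+04/1.1 = 1.091e+04 s = 0.1263 d; decay factor exp(−1.0·0.1263) = 0.8814.
So the concentration just after mixing may be at most 54/0.8814 = 61.27 mg/L.
Mass balance: 61.27·0.0577 = 0.0094·Cₑ + 0.0483·20.1.
Cₑ = (3.535 − 0.9708) / 0.0094 = 272.8 mg/L.

273 mg/L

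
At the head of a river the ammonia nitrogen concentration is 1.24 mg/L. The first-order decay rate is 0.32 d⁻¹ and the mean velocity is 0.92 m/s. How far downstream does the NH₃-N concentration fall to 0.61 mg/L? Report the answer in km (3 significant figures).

From C = C₀·e^(−kt), t = ln(C₀/C)/k = ln(1.24/0.61)/0.32 = 0.7094/0.32 = 2.217 d.
Distance = v·t = 0.92 m/s × 1.915e+05 s = 1.762e+05 m = 176.2 km.

176 km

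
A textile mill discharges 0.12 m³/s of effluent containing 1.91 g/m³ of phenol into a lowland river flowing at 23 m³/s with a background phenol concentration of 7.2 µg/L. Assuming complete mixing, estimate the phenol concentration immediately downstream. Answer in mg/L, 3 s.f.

0.0171 mg/L

7.2 µg/L = 0.0072 mg/L.
By mass balance at complete mixing, C = (0.12·1.91 + 23·0.0072) / (0.12 + 23) = 0.3948/23.12 = 0.01708 mg/L.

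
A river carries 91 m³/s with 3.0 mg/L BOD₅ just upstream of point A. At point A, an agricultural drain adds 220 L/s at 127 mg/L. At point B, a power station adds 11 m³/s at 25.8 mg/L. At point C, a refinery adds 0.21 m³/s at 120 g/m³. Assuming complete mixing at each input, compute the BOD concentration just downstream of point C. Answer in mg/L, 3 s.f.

220 L/s = 0.22 m³/s.
After input A: C = (91·3 + 0.22·127) / 91.22 = 3.299 mg/L.
After input B: C = (91.22·3.299 + 11·25.8) / 102.2 = 5.72 mg/L.
After input C: C = (102.2·5.72 + 0.21·120) / 102.4 = 5.955 mg/L.

5.95 mg/L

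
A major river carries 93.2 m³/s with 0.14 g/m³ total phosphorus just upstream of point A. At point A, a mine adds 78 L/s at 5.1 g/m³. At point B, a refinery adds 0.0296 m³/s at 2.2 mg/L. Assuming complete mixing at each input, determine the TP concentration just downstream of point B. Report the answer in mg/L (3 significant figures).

0.145 mg/L

78 L/s = 0.078 m³/s.
After input A: C = (93.2·0.14 + 0.078·5.1) / 93.28 = 0.1441 mg/L.
After input B: C = (93.28·0.1441 + 0.0296·2.2) / 93.31 = 0.1448 mg/L.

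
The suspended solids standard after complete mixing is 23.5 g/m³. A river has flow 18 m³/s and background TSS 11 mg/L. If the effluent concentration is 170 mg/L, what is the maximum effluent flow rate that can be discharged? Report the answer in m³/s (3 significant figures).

Mass balance at complete mixing: C_std·(Q_w + Q_r) = Q_w·C_e + Q_r·C_b.
Rearranging, Q_w = Q_r·(C_std − C_b)/(C_e − C_std) = 18·(23.5 − 11) / (170 − 23.5) = 1.536 m³/s.

1.54 m³/s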